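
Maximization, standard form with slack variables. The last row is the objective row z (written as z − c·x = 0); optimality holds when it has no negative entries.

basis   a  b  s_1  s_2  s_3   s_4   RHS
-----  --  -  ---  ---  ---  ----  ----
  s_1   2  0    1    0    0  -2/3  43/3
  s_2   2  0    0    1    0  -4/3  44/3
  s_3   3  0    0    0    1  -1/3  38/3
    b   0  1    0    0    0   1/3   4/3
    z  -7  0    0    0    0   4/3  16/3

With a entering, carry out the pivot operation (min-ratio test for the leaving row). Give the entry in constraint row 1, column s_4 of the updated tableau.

-4/9

Ratio test on column a — row 1: (43/3)/2 = 43/6; row 2: (44/3)/2 = 22/3; row 3: (38/3)/3 = 38/9; row 4: entry 0 ≤ 0. Minimum is 38/9 at row 3 (s_3 leaves); pivot element 3.
Divide row 3 by 3; eliminate column a from the other rows.
Row 1 update in column s_4: -2/3 − 2·(-1/9) = -4/9.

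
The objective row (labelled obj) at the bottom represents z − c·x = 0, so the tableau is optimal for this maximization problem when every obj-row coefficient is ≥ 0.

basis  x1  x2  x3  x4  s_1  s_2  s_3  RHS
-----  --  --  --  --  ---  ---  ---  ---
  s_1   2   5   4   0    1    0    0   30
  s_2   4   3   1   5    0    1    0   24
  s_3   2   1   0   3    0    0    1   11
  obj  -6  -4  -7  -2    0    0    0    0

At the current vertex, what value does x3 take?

x3 is not in the basis, so in the current basic feasible solution x3 = 0.

0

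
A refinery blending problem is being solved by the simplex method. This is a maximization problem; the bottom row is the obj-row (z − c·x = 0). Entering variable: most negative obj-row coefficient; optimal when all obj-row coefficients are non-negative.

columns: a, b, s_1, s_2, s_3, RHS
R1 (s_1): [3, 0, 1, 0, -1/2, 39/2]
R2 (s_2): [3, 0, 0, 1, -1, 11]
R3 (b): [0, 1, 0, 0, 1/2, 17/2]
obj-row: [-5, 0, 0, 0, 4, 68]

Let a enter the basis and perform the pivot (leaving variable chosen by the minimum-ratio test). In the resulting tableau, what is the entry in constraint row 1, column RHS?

Ratio test on column a — row 1: (39/2)/3 = 13/2; row 2: 11/3 = 11/3; row 3: entry 0 ≤ 0. Minimum is 11/3 at row 2 (s_2 leaves); pivot element 3.
Divide row 2 by 3; eliminate column a from the other rows.
Row 1 update in column RHS: 39/2 − 3·(11/3) = 17/2.

17/2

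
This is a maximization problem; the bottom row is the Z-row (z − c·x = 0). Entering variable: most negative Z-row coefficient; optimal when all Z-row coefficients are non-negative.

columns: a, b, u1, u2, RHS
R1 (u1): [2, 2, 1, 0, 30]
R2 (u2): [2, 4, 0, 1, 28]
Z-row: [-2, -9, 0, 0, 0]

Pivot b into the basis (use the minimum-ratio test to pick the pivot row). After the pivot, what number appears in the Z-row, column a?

Ratio test on column b — row 1: 30/2 = 15; row 2: 28/4 = 7. Minimum is 7 at row 2 (u2 leaves); pivot element 4.
Divide row 2 by 4; eliminate column b from the other rows.
Z-row update in column a: -2 − (-9)·(1/2) = 5/2.

5/2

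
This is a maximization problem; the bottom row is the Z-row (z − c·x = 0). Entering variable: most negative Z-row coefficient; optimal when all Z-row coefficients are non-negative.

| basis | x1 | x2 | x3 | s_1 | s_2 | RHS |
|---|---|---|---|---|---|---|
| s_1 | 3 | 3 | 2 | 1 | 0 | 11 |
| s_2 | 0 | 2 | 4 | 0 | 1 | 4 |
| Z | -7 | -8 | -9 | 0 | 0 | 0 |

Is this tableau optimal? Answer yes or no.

no

The Z-row has a negative entry -9 in column x3, so it is not optimal.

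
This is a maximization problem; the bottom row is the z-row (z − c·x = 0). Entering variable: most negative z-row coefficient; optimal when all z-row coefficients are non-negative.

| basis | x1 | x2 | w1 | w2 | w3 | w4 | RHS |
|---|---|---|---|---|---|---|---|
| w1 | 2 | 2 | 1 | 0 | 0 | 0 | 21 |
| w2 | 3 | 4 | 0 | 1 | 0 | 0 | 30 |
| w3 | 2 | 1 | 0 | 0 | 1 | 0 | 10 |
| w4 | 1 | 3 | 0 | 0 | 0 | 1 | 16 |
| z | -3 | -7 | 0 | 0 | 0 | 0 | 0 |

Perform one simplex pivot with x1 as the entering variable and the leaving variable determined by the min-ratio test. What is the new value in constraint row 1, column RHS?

11

Ratio test on column x1 — row 1: 21/2 = 21/2; row 2: 30/3 = 10; row 3: 10/2 = 5; row 4: 16/1 = 16. Minimum is 5 at row 3 (w3 leaves); pivot element 2.
Divide row 3 by 2; eliminate column x1 from the other rows.
Row 1 update in column RHS: 21 − 2·5 = 11.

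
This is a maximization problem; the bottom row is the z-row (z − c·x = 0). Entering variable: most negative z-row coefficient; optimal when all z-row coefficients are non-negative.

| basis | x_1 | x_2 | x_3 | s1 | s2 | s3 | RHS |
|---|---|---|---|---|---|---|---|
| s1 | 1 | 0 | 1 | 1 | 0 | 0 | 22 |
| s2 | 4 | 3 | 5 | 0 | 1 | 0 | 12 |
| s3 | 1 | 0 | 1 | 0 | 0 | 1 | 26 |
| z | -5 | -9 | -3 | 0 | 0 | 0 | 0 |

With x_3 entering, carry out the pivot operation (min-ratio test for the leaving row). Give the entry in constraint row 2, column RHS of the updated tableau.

12/5

Ratio test on column x_3 — row 1: 22/1 = 22; row 2: 12/5 = 12/5; row 3: 26/1 = 26. Minimum is 12/5 at row 2 (s2 leaves); pivot element 5.
Divide row 2 by 5; eliminate column x_3 from the other rows.
In the new row 2, the RHS entry is the old entry divided by the pivot: 12/5 = 12/5.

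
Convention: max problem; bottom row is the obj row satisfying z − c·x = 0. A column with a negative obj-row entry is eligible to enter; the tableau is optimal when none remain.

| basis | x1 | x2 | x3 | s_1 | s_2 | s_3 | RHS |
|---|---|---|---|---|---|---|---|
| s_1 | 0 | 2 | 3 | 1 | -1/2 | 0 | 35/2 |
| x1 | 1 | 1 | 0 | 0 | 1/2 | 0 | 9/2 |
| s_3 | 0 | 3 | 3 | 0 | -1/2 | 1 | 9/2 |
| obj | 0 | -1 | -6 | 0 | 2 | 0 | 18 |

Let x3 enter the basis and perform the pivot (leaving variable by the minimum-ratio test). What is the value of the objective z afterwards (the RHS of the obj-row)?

Ratio test on column x3 — row 1: (35/2)/3 = 35/6; row 2: entry 0 ≤ 0; row 3: (9/2)/3 = 3/2. Minimum is 3/2 at row 3 (s_3 leaves); pivot element 3.
Pivot on row 3; the obj-row RHS becomes 18 − (-6)·(3/2) = 27.

27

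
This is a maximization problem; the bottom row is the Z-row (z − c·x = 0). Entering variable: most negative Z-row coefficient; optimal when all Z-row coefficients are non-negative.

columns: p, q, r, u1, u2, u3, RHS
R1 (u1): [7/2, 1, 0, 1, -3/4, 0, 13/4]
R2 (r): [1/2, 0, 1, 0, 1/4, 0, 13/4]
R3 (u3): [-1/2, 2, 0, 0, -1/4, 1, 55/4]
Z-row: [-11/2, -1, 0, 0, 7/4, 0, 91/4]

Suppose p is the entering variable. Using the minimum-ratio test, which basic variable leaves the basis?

u1

Column p entries and ratios — u1: (13/4)/(7/2) = 13/14; r: (13/4)/(1/2) = 13/2; u3: -1/2 ≤ 0, skip.
Smallest ratio is 13/14 in the row of u1, so u1 leaves.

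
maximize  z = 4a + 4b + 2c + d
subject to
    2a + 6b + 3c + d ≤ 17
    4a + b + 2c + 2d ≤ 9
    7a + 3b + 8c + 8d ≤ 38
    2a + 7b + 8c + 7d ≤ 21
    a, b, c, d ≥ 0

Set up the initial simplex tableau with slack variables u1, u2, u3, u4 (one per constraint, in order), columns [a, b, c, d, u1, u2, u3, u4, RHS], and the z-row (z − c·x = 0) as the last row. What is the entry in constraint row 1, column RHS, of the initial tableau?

17

The RHS of constraint 1 is b_1 = 17.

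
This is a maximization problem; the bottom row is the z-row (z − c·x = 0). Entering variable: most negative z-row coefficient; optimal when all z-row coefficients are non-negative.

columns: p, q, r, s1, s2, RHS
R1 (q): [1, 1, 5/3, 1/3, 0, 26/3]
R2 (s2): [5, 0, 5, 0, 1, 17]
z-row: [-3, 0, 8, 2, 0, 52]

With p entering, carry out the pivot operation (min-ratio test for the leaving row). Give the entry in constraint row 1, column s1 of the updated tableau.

Ratio test on column p — row 1: (26/3)/1 = 26/3; row 2: 17/5 = 17/5. Minimum is 17/5 at row 2 (s2 leaves); pivot element 5.
Divide row 2 by 5; eliminate column p from the other rows.
Row 1 update in column s1: 1/3 − 1·0 = 1/3.

1/3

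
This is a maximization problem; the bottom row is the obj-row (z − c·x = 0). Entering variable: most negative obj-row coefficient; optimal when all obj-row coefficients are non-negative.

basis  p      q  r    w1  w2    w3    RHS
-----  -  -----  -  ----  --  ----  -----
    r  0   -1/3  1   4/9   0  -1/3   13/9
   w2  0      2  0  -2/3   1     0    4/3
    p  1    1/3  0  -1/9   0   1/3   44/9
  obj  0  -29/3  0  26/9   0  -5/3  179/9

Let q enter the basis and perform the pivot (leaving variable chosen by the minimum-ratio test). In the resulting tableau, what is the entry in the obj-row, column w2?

Ratio test on column q — row 1: entry -1/3 ≤ 0; row 2: (4/3)/2 = 2/3; row 3: (44/9)/(1/3) = 44/3. Minimum is 2/3 at row 2 (w2 leaves); pivot element 2.
Divide row 2 by 2; eliminate column q from the other rows.
obj-row update in column w2: 0 − (-29/3)·(1/2) = 29/6.

29/6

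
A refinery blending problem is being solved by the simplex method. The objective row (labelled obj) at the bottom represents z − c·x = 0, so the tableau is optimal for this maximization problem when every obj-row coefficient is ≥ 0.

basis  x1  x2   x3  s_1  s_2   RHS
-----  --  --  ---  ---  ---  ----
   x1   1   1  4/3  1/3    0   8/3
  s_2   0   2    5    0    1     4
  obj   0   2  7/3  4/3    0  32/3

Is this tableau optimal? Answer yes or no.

yes

Every obj-row coefficient is ≥ 0, so the tableau is optimal.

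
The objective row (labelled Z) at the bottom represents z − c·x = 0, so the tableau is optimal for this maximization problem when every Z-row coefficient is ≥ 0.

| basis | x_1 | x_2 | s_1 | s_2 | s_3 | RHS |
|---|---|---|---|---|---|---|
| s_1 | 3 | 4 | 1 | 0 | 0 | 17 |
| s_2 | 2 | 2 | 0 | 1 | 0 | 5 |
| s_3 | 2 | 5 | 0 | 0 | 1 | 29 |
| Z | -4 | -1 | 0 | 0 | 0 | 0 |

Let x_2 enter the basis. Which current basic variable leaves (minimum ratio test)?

s_2

Column x_2 entries and ratios — s_1: 17/4 = 17/4; s_2: 5/2 = 5/2; s_3: 29/5 = 29/5.
Smallest ratio is 5/2 in the row of s_2, so s_2 leaves.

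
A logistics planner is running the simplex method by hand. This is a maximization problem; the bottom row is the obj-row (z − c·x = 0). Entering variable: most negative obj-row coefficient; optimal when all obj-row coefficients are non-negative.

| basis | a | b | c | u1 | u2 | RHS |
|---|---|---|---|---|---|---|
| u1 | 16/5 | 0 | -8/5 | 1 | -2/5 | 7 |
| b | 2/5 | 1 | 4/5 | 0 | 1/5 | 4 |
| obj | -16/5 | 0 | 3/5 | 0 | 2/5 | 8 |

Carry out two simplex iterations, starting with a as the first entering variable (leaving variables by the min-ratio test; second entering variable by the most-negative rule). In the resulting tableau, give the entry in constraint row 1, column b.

Ratio test on column a — row 1: 7/(16/5) = 35/16; row 2: 4/(2/5) = 10. Minimum is 35/16 at row 1 (u1 leaves); pivot element 16/5.
Divide row 1 by 16/5; eliminate column a from the other rows.
Second iteration: most negative obj-row entry is -1 in column c, so c enters.
Ratio test on column c — row 1: entry -1/2 ≤ 0; row 2: (25/8)/1 = 25/8. Minimum is 25/8 at row 2 (b leaves); pivot element 1.
Divide row 2 by 1; eliminate column c from the other rows.
After both pivots, the entry at constraint row 1, column b is 1/2.

1/2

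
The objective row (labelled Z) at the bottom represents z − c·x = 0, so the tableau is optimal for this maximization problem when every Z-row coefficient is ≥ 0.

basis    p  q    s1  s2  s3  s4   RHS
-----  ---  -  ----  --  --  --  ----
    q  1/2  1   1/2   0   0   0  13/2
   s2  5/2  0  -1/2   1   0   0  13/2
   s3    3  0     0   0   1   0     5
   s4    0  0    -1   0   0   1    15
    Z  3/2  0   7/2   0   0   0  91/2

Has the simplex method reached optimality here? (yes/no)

Every Z-row coefficient is ≥ 0, so the tableau is optimal.

yes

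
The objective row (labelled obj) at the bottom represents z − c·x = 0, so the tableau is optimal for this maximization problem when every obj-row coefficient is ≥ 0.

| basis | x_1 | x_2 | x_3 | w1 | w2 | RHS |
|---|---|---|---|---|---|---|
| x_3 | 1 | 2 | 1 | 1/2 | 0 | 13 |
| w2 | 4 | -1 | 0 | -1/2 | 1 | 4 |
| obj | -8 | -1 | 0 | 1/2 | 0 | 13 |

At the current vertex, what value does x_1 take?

x_1 is not in the basis, so in the current basic feasible solution x_1 = 0.

0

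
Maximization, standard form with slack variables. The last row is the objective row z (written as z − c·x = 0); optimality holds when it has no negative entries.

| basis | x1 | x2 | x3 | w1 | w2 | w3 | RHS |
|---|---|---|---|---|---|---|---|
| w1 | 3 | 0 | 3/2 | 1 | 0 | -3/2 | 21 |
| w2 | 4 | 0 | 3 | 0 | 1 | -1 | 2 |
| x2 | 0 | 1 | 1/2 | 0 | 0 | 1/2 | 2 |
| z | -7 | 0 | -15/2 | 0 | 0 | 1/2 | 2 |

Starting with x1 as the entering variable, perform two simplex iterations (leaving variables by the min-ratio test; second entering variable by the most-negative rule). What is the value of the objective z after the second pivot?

7

Ratio test on column x1 — row 1: 21/3 = 7; row 2: 2/4 = 1/2; row 3: entry 0 ≤ 0. Minimum is 1/2 at row 2 (w2 leaves); pivot element 4.
Pivot on row 2; the z-row RHS becomes 2 − (-7)·(1/2) = 11/2.
Next entering variable (most negative z-row entry -9/4): x3.
Ratio test on column x3 — row 1: entry -3/4 ≤ 0; row 2: (1/2)/(3/4) = 2/3; row 3: 2/(1/2) = 4. Minimum is 2/3 at row 2 (x1 leaves); pivot element 3/4.
After the second pivot the z-row RHS is 11/2 − (-9/4)·(2/3) = 7.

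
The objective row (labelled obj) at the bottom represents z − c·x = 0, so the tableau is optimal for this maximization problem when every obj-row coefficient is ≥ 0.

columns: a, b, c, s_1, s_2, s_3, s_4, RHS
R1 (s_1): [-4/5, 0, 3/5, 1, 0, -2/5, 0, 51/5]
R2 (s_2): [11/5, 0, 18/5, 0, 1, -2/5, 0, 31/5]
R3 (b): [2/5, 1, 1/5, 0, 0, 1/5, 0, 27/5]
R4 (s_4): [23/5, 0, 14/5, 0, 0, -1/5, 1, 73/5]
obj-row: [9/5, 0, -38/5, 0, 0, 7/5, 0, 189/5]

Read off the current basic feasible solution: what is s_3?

0

s_3 is not in the basis, so in the current basic feasible solution s_3 = 0.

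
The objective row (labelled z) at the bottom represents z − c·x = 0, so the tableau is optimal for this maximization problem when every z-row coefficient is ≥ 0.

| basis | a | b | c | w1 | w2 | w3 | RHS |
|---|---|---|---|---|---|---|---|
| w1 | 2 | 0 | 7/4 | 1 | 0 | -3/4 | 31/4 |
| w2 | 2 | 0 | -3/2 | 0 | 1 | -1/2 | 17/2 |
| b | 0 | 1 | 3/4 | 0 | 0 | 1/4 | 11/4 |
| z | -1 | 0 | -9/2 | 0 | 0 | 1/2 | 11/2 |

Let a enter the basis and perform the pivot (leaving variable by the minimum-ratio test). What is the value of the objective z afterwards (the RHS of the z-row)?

Ratio test on column a — row 1: (31/4)/2 = 31/8; row 2: (17/2)/2 = 17/4; row 3: entry 0 ≤ 0. Minimum is 31/8 at row 1 (w1 leaves); pivot element 2.
Pivot on row 1; the z-row RHS becomes 11/2 − (-1)·(31/8) = 75/8.

75/8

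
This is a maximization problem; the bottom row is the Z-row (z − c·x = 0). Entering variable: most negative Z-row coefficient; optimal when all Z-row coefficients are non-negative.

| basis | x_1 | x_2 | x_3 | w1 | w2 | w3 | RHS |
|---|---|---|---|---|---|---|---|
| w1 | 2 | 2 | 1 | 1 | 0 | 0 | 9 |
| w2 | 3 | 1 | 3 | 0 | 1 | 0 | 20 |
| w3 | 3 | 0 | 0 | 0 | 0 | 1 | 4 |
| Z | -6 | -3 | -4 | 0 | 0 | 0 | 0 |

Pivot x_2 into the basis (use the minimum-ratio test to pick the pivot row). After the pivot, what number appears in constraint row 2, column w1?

-1/2

Ratio test on column x_2 — row 1: 9/2 = 9/2; row 2: 20/1 = 20; row 3: entry 0 ≤ 0. Minimum is 9/2 at row 1 (w1 leaves); pivot element 2.
Divide row 1 by 2; eliminate column x_2 from the other rows.
Row 2 update in column w1: 0 − 1·(1/2) = -1/2.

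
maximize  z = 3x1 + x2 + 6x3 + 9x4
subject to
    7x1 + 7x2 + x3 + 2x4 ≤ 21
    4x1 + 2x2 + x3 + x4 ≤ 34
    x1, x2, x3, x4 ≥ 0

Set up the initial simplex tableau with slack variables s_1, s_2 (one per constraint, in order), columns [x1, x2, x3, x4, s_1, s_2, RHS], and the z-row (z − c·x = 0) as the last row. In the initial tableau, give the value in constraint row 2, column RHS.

34

The RHS of constraint 2 is b_2 = 34.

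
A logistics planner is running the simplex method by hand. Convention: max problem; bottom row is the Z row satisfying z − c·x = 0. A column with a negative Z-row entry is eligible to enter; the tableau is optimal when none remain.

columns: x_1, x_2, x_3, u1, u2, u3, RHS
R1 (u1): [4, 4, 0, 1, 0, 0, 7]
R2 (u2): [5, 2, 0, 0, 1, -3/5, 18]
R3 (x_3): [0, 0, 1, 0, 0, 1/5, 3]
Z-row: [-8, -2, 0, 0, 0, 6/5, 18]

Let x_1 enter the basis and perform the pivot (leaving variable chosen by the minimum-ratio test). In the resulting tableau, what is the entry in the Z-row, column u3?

6/5

Ratio test on column x_1 — row 1: 7/4 = 7/4; row 2: 18/5 = 18/5; row 3: entry 0 ≤ 0. Minimum is 7/4 at row 1 (u1 leaves); pivot element 4.
Divide row 1 by 4; eliminate column x_1 from the other rows.
Z-row update in column u3: 6/5 − (-8)·0 = 6/5.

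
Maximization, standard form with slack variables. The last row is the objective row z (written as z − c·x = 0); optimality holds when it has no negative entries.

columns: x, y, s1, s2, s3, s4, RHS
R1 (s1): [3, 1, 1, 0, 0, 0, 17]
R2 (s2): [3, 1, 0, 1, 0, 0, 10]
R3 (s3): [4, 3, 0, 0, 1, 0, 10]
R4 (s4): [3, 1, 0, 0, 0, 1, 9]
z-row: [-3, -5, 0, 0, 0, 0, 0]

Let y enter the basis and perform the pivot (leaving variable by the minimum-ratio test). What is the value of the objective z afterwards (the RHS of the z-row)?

50/3

Ratio test on column y — row 1: 17/1 = 17; row 2: 10/1 = 10; row 3: 10/3 = 10/3; row 4: 9/1 = 9. Minimum is 10/3 at row 3 (s3 leaves); pivot element 3.
Pivot on row 3; the z-row RHS becomes 0 − (-5)·(10/3) = 50/3.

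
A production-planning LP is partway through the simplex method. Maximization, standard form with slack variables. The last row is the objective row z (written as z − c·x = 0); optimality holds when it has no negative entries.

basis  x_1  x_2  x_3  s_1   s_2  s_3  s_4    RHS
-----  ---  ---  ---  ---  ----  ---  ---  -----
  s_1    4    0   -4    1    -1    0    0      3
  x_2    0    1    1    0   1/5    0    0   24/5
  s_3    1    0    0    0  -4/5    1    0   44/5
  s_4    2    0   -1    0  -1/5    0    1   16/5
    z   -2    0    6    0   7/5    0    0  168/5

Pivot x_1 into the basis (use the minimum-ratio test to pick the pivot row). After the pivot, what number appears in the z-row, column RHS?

351/10

Ratio test on column x_1 — row 1: 3/4 = 3/4; row 2: entry 0 ≤ 0; row 3: (44/5)/1 = 44/5; row 4: (16/5)/2 = 8/5. Minimum is 3/4 at row 1 (s_1 leaves); pivot element 4.
Divide row 1 by 4; eliminate column x_1 from the other rows.
z-row update in column RHS: 168/5 − (-2)·(3/4) = 351/10.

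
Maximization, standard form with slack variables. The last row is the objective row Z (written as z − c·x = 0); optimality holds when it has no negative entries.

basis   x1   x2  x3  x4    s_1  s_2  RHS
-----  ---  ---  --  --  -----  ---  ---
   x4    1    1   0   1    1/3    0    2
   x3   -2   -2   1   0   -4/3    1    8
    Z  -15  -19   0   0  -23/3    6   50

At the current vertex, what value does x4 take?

2

x4 is basic (row 1); its value is the RHS of that row, 2.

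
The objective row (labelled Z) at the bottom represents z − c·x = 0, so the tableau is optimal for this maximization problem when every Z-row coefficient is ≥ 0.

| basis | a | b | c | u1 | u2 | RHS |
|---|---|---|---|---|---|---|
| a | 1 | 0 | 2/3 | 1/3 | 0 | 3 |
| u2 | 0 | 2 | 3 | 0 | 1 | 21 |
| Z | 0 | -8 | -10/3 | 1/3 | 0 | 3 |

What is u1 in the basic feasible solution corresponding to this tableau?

0

u1 is not in the basis, so in the current basic feasible solution u1 = 0.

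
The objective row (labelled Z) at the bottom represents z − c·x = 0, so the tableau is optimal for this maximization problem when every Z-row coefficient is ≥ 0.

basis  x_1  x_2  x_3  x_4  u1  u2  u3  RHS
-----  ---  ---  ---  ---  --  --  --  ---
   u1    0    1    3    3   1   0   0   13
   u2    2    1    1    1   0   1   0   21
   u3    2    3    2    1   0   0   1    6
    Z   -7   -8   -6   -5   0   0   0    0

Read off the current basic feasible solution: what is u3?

6

u3 is basic (row 3); its value is the RHS of that row, 6.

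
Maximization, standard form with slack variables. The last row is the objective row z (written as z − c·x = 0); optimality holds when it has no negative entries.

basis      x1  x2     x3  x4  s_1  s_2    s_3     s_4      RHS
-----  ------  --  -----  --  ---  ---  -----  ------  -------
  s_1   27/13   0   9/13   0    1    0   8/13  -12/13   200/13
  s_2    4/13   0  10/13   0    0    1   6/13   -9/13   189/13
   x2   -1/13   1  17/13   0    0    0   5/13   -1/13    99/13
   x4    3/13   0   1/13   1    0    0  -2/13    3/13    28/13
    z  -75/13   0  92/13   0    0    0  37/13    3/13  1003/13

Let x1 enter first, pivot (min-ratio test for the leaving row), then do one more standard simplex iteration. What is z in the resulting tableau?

Ratio test on column x1 — row 1: (200/13)/(27/13) = 200/27; row 2: (189/13)/(4/13) = 189/4; row 3: entry -1/13 ≤ 0; row 4: (28/13)/(3/13) = 28/3. Minimum is 200/27 at row 1 (s_1 leaves); pivot element 27/13.
Pivot on row 1; the z-row RHS becomes 1003/13 − (-75/13)·(200/27) = 1079/9.
Next entering variable (most negative z-row entry -7/3): s_4.
Ratio test on column s_4 — row 1: entry -4/9 ≤ 0; row 2: entry -5/9 ≤ 0; row 3: entry -1/9 ≤ 0; row 4: (4/9)/(1/3) = 4/3. Minimum is 4/3 at row 4 (x4 leaves); pivot element 1/3.
After the second pivot the z-row RHS is 1079/9 − (-7/3)·(4/3) = 123.

123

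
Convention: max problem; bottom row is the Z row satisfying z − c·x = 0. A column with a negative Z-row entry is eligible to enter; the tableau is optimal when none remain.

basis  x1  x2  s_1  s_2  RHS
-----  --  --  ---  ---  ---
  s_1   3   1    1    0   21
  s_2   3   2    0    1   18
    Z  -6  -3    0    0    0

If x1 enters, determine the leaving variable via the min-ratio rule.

Column x1 entries and ratios — s_1: 21/3 = 7; s_2: 18/3 = 6.
Smallest ratio is 6 in the row of s_2, so s_2 leaves.

s_2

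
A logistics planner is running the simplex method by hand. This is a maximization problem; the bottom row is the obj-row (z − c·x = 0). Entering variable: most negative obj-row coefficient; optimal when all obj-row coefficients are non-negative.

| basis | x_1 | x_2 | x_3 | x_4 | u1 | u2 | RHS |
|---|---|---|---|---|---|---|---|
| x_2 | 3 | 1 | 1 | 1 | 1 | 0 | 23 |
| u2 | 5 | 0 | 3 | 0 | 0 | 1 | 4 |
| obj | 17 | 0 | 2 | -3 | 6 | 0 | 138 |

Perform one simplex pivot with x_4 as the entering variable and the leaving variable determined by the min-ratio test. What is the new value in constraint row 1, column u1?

Ratio test on column x_4 — row 1: 23/1 = 23; row 2: entry 0 ≤ 0. Minimum is 23 at row 1 (x_2 leaves); pivot element 1.
Divide row 1 by 1; eliminate column x_4 from the other rows.
In the new row 1, the u1 entry is the old entry divided by the pivot: 1/1 = 1.

1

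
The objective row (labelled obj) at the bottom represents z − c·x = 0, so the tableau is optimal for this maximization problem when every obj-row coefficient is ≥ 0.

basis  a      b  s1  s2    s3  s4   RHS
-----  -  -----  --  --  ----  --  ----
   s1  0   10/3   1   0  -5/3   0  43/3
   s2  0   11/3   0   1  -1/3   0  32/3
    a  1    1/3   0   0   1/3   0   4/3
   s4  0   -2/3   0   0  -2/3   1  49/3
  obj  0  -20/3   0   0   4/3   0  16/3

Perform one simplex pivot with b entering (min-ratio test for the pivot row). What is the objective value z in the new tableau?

272/11

Ratio test on column b — row 1: (43/3)/(10/3) = 43/10; row 2: (32/3)/(11/3) = 32/11; row 3: (4/3)/(1/3) = 4; row 4: entry -2/3 ≤ 0. Minimum is 32/11 at row 2 (s2 leaves); pivot element 11/3.
Pivot on row 2; the obj-row RHS becomes 16/3 − (-20/3)·(32/11) = 272/11.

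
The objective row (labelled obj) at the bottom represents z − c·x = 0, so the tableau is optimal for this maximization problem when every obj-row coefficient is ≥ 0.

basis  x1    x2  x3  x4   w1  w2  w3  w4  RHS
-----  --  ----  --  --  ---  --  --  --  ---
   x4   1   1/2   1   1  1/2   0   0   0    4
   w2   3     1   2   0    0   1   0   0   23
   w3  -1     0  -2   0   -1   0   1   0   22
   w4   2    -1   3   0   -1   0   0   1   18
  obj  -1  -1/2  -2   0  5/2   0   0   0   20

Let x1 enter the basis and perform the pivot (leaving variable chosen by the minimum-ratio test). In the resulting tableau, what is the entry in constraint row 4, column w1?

Ratio test on column x1 — row 1: 4/1 = 4; row 2: 23/3 = 23/3; row 3: entry -1 ≤ 0; row 4: 18/2 = 9. Minimum is 4 at row 1 (x4 leaves); pivot element 1.
Divide row 1 by 1; eliminate column x1 from the other rows.
Row 4 update in column w1: -1 − 2·(1/2) = -2.

-2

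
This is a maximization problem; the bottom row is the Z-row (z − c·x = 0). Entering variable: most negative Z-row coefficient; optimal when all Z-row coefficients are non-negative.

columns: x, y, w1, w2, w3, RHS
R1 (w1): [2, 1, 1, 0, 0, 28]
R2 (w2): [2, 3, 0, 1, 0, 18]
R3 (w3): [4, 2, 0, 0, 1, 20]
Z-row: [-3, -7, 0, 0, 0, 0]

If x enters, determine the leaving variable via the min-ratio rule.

Column x entries and ratios — w1: 28/2 = 14; w2: 18/2 = 9; w3: 20/4 = 5.
Smallest ratio is 5 in the row of w3, so w3 leaves.

w3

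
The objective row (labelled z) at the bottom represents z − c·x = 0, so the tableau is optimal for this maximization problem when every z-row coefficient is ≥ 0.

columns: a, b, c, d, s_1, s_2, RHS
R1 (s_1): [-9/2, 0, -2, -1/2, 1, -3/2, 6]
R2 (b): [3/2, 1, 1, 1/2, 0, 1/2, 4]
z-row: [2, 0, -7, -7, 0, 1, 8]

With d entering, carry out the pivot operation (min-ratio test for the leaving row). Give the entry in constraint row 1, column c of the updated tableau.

Ratio test on column d — row 1: entry -1/2 ≤ 0; row 2: 4/(1/2) = 8. Minimum is 8 at row 2 (b leaves); pivot element 1/2.
Divide row 2 by 1/2; eliminate column d from the other rows.
Row 1 update in column c: -2 − (-1/2)·2 = -1.

-1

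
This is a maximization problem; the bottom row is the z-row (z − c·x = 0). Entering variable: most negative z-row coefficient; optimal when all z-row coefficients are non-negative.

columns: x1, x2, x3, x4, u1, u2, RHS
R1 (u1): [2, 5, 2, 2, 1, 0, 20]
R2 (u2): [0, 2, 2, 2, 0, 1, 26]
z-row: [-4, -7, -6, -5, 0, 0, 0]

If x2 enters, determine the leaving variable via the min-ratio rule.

u1

Column x2 entries and ratios — u1: 20/5 = 4; u2: 26/2 = 13.
Smallest ratio is 4 in the row of u1, so u1 leaves.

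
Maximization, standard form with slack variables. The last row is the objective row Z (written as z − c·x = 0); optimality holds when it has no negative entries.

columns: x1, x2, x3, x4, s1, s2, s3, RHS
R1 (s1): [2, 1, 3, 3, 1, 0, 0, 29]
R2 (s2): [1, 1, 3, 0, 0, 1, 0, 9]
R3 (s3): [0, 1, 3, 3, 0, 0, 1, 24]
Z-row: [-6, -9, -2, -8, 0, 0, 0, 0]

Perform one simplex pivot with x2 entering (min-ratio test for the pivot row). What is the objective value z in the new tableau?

81

Ratio test on column x2 — row 1: 29/1 = 29; row 2: 9/1 = 9; row 3: 24/1 = 24. Minimum is 9 at row 2 (s2 leaves); pivot element 1.
Pivot on row 2; the Z-row RHS becomes 0 − (-9)·9 = 81.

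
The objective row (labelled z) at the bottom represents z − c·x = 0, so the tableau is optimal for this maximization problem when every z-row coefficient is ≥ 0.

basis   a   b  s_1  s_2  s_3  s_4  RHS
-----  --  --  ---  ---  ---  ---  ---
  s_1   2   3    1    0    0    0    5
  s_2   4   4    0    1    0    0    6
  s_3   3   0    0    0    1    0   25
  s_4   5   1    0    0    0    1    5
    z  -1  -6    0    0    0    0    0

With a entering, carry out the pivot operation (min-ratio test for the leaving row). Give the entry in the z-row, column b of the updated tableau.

Ratio test on column a — row 1: 5/2 = 5/2; row 2: 6/4 = 3/2; row 3: 25/3 = 25/3; row 4: 5/5 = 1. Minimum is 1 at row 4 (s_4 leaves); pivot element 5.
Divide row 4 by 5; eliminate column a from the other rows.
z-row update in column b: -6 − (-1)·(1/5) = -29/5.

-29/5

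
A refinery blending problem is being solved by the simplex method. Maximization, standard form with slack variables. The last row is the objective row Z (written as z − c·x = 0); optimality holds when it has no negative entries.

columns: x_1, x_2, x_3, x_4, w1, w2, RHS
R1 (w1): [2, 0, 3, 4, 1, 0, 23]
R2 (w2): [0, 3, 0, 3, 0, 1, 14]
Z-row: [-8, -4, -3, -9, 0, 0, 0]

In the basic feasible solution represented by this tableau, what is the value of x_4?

x_4 is not in the basis, so in the current basic feasible solution x_4 = 0.

0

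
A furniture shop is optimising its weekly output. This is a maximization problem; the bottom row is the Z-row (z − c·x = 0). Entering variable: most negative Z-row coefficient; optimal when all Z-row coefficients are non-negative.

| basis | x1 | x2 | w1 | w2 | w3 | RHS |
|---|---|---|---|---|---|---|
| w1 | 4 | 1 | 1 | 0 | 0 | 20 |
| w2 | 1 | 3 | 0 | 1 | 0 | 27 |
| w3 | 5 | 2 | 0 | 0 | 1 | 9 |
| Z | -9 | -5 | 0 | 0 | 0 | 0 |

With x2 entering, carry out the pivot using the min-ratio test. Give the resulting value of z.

45/2

Ratio test on column x2 — row 1: 20/1 = 20; row 2: 27/3 = 9; row 3: 9/2 = 9/2. Minimum is 9/2 at row 3 (w3 leaves); pivot element 2.
Pivot on row 3; the Z-row RHS becomes 0 − (-5)·(9/2) = 45/2.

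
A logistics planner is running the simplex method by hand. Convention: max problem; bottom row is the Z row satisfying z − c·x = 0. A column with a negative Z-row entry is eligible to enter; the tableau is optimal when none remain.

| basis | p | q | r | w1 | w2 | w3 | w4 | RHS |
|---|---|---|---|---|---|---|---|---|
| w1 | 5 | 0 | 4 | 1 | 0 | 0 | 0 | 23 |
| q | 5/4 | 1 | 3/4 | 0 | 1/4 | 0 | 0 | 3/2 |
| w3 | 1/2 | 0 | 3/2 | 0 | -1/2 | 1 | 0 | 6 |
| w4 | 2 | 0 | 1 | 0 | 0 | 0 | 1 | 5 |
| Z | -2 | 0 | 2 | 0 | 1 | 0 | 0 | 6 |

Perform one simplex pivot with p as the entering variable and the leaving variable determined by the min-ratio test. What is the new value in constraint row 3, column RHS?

27/5

Ratio test on column p — row 1: 23/5 = 23/5; row 2: (3/2)/(5/4) = 6/5; row 3: 6/(1/2) = 12; row 4: 5/2 = 5/2. Minimum is 6/5 at row 2 (q leaves); pivot element 5/4.
Divide row 2 by 5/4; eliminate column p from the other rows.
Row 3 update in column RHS: 6 − (1/2)·(6/5) = 27/5.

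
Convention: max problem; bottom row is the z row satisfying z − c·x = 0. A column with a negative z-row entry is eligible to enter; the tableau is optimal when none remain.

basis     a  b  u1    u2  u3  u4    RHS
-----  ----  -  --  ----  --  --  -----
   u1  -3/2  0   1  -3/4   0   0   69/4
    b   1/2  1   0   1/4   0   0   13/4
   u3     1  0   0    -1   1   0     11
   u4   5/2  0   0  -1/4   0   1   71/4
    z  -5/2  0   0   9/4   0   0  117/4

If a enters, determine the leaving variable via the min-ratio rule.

Column a entries and ratios — u1: -3/2 ≤ 0, skip; b: (13/4)/(1/2) = 13/2; u3: 11/1 = 11; u4: (71/4)/(5/2) = 71/10.
Smallest ratio is 13/2 in the row of b, so b leaves.

b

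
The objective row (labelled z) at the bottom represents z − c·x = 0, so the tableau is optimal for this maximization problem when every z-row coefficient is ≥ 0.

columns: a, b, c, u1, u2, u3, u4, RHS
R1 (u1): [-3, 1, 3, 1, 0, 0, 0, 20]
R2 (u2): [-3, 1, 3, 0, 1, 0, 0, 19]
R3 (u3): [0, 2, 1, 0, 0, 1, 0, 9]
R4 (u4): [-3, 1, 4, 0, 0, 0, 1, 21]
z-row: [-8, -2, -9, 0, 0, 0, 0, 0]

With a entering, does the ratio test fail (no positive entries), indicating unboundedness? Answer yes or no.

yes

Every constraint-row entry in column a is ≤ 0, so increasing a is unbounded.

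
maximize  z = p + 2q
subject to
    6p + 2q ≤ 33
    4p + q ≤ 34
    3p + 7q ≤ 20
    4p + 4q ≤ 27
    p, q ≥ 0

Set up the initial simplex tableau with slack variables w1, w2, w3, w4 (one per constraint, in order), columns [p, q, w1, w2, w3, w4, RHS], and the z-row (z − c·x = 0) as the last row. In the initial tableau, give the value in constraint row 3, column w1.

0

Slack w1 belongs to constraint 1; its column is the unit vector e_1, so the entry in row 3 is 0.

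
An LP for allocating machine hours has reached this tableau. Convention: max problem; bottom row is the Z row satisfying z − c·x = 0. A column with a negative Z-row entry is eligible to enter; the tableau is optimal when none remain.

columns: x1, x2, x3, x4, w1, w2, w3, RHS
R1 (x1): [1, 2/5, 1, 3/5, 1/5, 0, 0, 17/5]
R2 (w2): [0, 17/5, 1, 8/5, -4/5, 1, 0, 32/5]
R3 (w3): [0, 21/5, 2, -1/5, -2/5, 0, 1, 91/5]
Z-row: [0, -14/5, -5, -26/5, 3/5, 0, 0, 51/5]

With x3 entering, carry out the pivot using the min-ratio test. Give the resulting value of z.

136/5

Ratio test on column x3 — row 1: (17/5)/1 = 17/5; row 2: (32/5)/1 = 32/5; row 3: (91/5)/2 = 91/10. Minimum is 17/5 at row 1 (x1 leaves); pivot element 1.
Pivot on row 1; the Z-row RHS becomes 51/5 − (-5)·(17/5) = 136/5.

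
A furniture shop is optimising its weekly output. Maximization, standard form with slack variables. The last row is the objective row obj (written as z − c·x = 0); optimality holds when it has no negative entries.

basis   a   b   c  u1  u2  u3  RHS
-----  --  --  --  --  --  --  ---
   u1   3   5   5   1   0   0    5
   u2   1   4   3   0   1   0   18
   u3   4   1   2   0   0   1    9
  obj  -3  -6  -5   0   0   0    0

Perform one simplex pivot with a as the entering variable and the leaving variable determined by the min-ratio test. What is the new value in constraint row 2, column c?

4/3

Ratio test on column a — row 1: 5/3 = 5/3; row 2: 18/1 = 18; row 3: 9/4 = 9/4. Minimum is 5/3 at row 1 (u1 leaves); pivot element 3.
Divide row 1 by 3; eliminate column a from the other rows.
Row 2 update in column c: 3 − 1·(5/3) = 4/3.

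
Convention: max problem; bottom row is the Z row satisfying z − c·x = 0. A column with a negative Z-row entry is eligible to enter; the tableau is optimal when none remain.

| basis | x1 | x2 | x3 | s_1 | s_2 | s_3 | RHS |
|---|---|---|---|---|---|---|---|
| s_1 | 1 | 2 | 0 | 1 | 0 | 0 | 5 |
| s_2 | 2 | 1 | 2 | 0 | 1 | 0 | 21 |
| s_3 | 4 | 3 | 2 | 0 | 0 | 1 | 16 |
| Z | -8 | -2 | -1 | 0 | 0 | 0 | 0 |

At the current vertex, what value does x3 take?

0

x3 is not in the basis, so in the current basic feasible solution x3 = 0.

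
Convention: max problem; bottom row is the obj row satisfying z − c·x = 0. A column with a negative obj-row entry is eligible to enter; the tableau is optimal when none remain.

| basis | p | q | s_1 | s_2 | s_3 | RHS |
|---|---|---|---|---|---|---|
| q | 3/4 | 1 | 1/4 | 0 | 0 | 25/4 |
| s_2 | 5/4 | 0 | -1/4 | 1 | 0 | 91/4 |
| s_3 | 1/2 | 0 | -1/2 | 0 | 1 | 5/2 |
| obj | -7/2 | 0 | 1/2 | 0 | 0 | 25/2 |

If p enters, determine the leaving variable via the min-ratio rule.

Column p entries and ratios — q: (25/4)/(3/4) = 25/3; s_2: (91/4)/(5/4) = 91/5; s_3: (5/2)/(1/2) = 5.
Smallest ratio is 5 in the row of s_3, so s_3 leaves.

s_3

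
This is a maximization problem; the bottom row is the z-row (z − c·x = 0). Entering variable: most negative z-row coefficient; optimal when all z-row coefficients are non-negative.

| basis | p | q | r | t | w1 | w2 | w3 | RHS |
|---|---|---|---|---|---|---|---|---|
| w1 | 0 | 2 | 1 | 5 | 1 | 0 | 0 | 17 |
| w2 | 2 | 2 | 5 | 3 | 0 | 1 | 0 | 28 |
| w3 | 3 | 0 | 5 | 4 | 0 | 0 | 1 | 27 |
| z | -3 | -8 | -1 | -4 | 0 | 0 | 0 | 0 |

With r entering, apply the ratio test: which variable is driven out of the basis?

Column r entries and ratios — w1: 17/1 = 17; w2: 28/5 = 28/5; w3: 27/5 = 27/5.
Smallest ratio is 27/5 in the row of w3, so w3 leaves.

w3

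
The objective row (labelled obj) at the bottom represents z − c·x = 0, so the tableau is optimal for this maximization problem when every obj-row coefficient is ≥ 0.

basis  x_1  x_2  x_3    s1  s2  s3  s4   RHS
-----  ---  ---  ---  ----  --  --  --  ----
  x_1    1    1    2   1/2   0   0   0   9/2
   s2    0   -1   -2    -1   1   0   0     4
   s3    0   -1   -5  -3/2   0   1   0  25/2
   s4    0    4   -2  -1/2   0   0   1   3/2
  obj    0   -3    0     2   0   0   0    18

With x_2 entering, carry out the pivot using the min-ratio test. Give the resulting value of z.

Ratio test on column x_2 — row 1: (9/2)/1 = 9/2; row 2: entry -1 ≤ 0; row 3: entry -1 ≤ 0; row 4: (3/2)/4 = 3/8. Minimum is 3/8 at row 4 (s4 leaves); pivot element 4.
Pivot on row 4; the obj-row RHS becomes 18 − (-3)·(3/8) = 153/8.

153/8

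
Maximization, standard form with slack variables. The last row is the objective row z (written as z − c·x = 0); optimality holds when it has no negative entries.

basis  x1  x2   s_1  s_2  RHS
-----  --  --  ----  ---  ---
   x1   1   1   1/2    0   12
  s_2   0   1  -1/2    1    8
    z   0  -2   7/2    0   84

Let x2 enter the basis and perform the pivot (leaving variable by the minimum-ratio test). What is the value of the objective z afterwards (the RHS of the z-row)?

Ratio test on column x2 — row 1: 12/1 = 12; row 2: 8/1 = 8. Minimum is 8 at row 2 (s_2 leaves); pivot element 1.
Pivot on row 2; the z-row RHS becomes 84 − (-2)·8 = 100.

100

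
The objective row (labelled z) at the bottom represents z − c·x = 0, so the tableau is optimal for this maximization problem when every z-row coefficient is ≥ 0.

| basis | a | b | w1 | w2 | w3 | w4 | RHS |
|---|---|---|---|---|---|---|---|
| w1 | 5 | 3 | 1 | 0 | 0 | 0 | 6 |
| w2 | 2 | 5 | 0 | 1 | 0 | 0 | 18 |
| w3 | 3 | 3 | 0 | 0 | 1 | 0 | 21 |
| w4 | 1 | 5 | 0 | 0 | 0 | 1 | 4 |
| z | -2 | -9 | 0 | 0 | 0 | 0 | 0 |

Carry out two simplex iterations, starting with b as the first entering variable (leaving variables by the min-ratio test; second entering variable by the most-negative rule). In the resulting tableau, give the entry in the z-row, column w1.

Ratio test on column b — row 1: 6/3 = 2; row 2: 18/5 = 18/5; row 3: 21/3 = 7; row 4: 4/5 = 4/5. Minimum is 4/5 at row 4 (w4 leaves); pivot element 5.
Divide row 4 by 5; eliminate column b from the other rows.
Second iteration: most negative z-row entry is -1/5 in column a, so a enters.
Ratio test on column a — row 1: (18/5)/(22/5) = 9/11; row 2: 14/1 = 14; row 3: (93/5)/(12/5) = 31/4; row 4: (4/5)/(1/5) = 4. Minimum is 9/11 at row 1 (w1 leaves); pivot element 22/5.
Divide row 1 by 22/5; eliminate column a from the other rows.
After both pivots, the entry at the z-row, column w1 is 1/22.

1/22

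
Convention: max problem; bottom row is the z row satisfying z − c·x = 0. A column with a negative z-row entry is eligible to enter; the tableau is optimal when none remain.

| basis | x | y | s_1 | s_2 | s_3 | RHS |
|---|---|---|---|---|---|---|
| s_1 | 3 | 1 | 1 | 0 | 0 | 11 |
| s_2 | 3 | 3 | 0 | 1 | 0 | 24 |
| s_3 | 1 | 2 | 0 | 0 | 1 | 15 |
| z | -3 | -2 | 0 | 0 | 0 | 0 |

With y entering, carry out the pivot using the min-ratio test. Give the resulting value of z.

15

Ratio test on column y — row 1: 11/1 = 11; row 2: 24/3 = 8; row 3: 15/2 = 15/2. Minimum is 15/2 at row 3 (s_3 leaves); pivot element 2.
Pivot on row 3; the z-row RHS becomes 0 − (-2)·(15/2) = 15.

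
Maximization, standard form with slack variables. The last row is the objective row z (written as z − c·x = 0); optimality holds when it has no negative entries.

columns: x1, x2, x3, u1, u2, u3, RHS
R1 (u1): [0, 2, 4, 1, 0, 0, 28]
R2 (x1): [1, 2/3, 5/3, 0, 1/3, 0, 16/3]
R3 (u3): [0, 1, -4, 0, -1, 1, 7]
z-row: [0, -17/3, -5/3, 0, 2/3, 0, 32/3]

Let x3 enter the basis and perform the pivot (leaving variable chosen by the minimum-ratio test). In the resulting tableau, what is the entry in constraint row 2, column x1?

Ratio test on column x3 — row 1: 28/4 = 7; row 2: (16/3)/(5/3) = 16/5; row 3: entry -4 ≤ 0. Minimum is 16/5 at row 2 (x1 leaves); pivot element 5/3.
Divide row 2 by 5/3; eliminate column x3 from the other rows.
In the new row 2, the x1 entry is the old entry divided by the pivot: 1/(5/3) = 3/5.

3/5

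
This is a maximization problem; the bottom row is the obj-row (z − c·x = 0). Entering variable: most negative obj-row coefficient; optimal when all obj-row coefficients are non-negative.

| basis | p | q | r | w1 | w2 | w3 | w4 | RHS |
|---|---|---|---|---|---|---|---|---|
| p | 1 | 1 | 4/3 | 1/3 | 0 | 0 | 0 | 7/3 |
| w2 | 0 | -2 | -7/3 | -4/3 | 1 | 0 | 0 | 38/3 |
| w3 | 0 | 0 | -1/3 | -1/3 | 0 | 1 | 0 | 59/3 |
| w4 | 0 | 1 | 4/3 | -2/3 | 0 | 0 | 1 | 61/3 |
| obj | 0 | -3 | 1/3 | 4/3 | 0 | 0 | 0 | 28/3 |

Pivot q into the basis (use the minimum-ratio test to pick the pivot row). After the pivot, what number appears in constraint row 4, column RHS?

Ratio test on column q — row 1: (7/3)/1 = 7/3; row 2: entry -2 ≤ 0; row 3: entry 0 ≤ 0; row 4: (61/3)/1 = 61/3. Minimum is 7/3 at row 1 (p leaves); pivot element 1.
Divide row 1 by 1; eliminate column q from the other rows.
Row 4 update in column RHS: 61/3 − 1·(7/3) = 18.

18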